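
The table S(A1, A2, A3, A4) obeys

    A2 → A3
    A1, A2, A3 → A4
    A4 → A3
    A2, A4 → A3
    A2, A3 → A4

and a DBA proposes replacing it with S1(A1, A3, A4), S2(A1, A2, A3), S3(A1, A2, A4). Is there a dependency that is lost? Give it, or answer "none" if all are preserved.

A2 → A3 lies within S2.
A1, A2, A3 → A4: restricted closure across fragments reaches A4.
A4 → A3 lies within S1.
A2, A4 → A3: restricted closure across fragments reaches A3.
A2, A3 → A4: restricted closure across fragments reaches A4.
Every dependency is enforceable on the fragments, so the decomposition is dependency-preserving.

none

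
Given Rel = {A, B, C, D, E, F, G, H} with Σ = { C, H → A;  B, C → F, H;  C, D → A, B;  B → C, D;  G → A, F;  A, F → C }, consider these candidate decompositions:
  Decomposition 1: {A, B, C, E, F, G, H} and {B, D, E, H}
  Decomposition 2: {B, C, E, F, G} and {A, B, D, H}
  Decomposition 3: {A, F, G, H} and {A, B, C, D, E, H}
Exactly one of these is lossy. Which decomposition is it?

Decomposition 3

Decomposition 1: common = {B, E, H}, closure = {A, B, C, D, E, F, H} → lossless.
Decomposition 2: common = {B}, closure = {A, B, C, D, F, H} → lossless.
Decomposition 3: common = {A, H}, closure = {A, H} → lossy.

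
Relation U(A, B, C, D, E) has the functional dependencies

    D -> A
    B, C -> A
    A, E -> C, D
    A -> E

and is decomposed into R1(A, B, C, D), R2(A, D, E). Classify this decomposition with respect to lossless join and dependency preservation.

Lossless test: (A, D)⁺ = {A, C, D, E}, which contains all of one fragment — lossless.
Dependency preservation: A, E → C, D is not contained in any single fragment, but the restricted closure of its left-hand side across the fragments still reaches the right-hand side; the remaining FDs each lie inside some fragment. All dependencies are preserved.

lossless and dependency-preserving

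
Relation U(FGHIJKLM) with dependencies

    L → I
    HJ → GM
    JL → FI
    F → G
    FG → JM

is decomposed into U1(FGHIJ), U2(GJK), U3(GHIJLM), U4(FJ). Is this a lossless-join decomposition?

No

Chase test. Columns are FGHIJKLM; row i has aⱼ where attribute j ∈ Ui, else bᵢⱼ.
Initial tableau (one row per fragment):
  row 1: a1 a2 a3 a4 a5 b16 b17 b18
  row 2: b21 a2 b23 b24 a5 a6 b27 b28
  row 3: b31 a2 a3 a4 a5 b36 a7 a8
  row 4: a1 b42 b43 b44 a5 b46 b47 b48
Rows 1 and 3 agree on HJ; apply HJ→GM and equate their GM entries.
Rows 1 and 4 agree on F; apply F→G and equate their G entries.
Rows 1 and 4 agree on FG; apply FG→JM and equate their JM entries.
No row becomes fully distinguished — the join is lossy.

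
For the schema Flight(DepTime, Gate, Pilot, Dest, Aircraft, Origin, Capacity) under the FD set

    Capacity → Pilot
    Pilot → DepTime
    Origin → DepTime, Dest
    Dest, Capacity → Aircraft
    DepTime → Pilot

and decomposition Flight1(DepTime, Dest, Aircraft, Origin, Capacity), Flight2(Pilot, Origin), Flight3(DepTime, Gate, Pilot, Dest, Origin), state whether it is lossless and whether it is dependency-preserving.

Lossless test (chase): Rows 2 and 3 agree on Pilot; apply Pilot→DepTime and equate their DepTime entries. Rows 1 and 2 agree on Origin; apply Origin→DepTime, Dest and equate their DepTime, Dest entries. Rows 1 and 2 agree on DepTime; apply DepTime→Pilot and equate their Pilot entries. No row becomes fully distinguished — the join is lossy.
Dependency preservation: Capacity → Pilot is not contained in any single fragment, but the restricted closure of its left-hand side across the fragments still reaches the right-hand side; the remaining FDs each lie inside some fragment. All dependencies are preserved.

lossy but dependency-preserving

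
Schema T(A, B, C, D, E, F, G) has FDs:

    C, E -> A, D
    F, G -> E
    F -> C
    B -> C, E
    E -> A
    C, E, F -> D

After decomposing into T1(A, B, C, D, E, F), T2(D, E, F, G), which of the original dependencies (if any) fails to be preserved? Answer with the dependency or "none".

C, E → A, D lies within T1.
F, G → E lies within T2.
F → C lies within T1.
B → C, E lies within T1.
E → A lies within T1.
C, E, F → D lies within T1.
Every dependency is enforceable on the fragments, so the decomposition is dependency-preserving.

none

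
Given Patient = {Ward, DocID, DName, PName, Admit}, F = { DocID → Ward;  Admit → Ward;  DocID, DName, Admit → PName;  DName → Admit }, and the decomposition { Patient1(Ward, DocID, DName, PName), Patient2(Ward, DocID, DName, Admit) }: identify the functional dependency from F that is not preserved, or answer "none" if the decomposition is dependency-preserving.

none

DocID → Ward lies within Patient1.
Admit → Ward lies within Patient2.
DocID, DName, Admit → PName: restricted closure across fragments reaches PName.
DName → Admit lies within Patient2.
Every dependency is enforceable on the fragments, so the decomposition is dependency-preserving.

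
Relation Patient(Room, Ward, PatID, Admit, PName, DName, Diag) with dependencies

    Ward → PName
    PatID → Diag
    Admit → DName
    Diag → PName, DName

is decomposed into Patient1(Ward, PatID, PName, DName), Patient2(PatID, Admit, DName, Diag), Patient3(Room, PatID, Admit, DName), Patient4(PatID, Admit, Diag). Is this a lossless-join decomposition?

Chase test. Columns are Room, Ward, PatID, Admit, PName, DName, Diag; row i has aⱼ where attribute j ∈ Patienti, else bᵢⱼ.
Initial tableau (one row per fragment):
  row 1: b11 a2 a3 b14 a5 a6 b17
  row 2: b21 b22 a3 a4 b25 a6 a7
  row 3: a1 b32 a3 a4 b35 a6 b37
  row 4: b41 b42 a3 a4 b45 b46 a7
Rows 1 and 2 agree on PatID; apply PatID→Diag and equate their Diag entries.
Rows 1 and 3 agree on PatID; apply PatID→Diag and equate their Diag entries.
Rows 2 and 4 agree on Admit; apply Admit→DName and equate their DName entries.
Rows 1 and 2 agree on Diag; apply Diag→PName, DName and equate their PName, DName entries.
Rows 1 and 3 agree on Diag; apply Diag→PName, DName and equate their PName, DName entries.
Rows 1 and 4 agree on Diag; apply Diag→PName, DName and equate their PName, DName entries.
No row becomes fully distinguished — the join is lossy.

No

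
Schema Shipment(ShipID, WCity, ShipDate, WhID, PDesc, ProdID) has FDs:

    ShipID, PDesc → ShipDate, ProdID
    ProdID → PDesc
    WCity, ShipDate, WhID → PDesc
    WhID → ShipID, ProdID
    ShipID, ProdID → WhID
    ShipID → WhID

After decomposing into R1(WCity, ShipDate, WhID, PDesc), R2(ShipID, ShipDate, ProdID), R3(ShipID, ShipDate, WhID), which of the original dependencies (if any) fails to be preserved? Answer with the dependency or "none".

ProdID → PDesc

Check ProdID → PDesc: no single fragment contains all of {PDesc, ProdID}, and the restricted closure of {ProdID} across the fragments never reaches {PDesc}.
ShipID, PDesc → ShipDate, ProdID is preserved.
WCity, ShipDate, WhID → PDesc is preserved.
WhID → ShipID, ProdID is preserved.
ShipID, ProdID → WhID is preserved.
ShipID → WhID is preserved.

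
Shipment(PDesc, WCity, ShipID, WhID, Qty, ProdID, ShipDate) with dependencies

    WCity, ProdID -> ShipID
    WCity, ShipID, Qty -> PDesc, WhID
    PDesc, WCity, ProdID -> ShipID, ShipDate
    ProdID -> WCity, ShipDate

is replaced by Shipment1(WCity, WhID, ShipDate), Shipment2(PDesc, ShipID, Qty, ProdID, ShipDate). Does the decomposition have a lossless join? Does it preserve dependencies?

Lossless test: (ShipDate)⁺ = {ShipDate}, which is a superkey of neither fragment — lossy.
Dependency preservation: the restricted closure of {WCity, ShipID, Qty} across the fragments never reaches {PDesc, WhID}, so WCity, ShipID, Qty → PDesc, WhID cannot be enforced without a join — not preserved.

lossy and not dependency-preserving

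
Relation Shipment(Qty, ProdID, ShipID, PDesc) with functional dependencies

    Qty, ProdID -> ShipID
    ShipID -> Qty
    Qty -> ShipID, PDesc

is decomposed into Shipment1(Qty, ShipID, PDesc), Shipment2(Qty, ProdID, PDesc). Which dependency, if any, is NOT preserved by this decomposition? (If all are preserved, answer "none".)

Qty, ProdID → ShipID: restricted closure across fragments reaches ShipID.
ShipID → Qty lies within Shipment1.
Qty → ShipID, PDesc lies within Shipment1.
Every dependency is enforceable on the fragments, so the decomposition is dependency-preserving.

none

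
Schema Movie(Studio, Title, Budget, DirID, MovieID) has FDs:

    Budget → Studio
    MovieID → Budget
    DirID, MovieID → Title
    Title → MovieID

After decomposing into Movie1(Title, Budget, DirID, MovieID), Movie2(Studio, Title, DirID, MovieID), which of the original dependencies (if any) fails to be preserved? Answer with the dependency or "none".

Budget → Studio

Check Budget → Studio: no single fragment contains all of {Studio, Budget}, and the restricted closure of {Budget} across the fragments never reaches {Studio}.
MovieID → Budget is preserved.
DirID, MovieID → Title is preserved.
Title → MovieID is preserved.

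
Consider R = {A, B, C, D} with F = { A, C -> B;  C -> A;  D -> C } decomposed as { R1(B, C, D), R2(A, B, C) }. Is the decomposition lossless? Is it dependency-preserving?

Lossless test: (B, C)⁺ = {A, B, C}, which contains all of one fragment — lossless.
Dependency preservation: every FD's attributes lie within a single fragment, so each can be enforced locally — preserved.

lossless and dependency-preserving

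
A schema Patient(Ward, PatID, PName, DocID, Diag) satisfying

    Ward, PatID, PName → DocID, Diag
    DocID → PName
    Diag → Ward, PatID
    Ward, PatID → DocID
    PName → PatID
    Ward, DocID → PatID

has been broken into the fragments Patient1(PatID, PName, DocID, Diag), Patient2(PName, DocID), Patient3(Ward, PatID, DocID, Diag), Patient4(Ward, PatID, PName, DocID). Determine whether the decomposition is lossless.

Chase test. Columns are Ward, PatID, PName, DocID, Diag; row i has aⱼ where attribute j ∈ Patienti, else bᵢⱼ.
Initial tableau (one row per fragment):
  row 1: b11 a2 a3 a4 a5
  row 2: b21 b22 a3 a4 b25
  row 3: a1 a2 b33 a4 a5
  row 4: a1 a2 a3 a4 b45
Rows 1 and 3 agree on DocID; apply DocID→PName and equate their PName entries.
Rows 1 and 3 agree on Diag; apply Diag→Ward, PatID and equate their Ward, PatID entries.
Rows 1 and 2 agree on PName; apply PName→PatID and equate their PatID entries.
Rows 1 and 4 agree on Ward, PatID, PName; apply Ward, PatID, PName→DocID, Diag and equate their DocID, Diag entries.
Row 1 is now all distinguished symbols — the join is lossless.

Yes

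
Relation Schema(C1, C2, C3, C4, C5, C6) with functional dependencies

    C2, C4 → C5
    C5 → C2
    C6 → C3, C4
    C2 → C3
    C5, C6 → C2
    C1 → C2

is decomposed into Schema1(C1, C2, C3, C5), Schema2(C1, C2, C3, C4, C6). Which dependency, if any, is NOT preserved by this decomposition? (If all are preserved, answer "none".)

C2, C4 → C5

Check C2, C4 → C5: no single fragment contains all of {C2, C4, C5}, and the restricted closure of {C2, C4} across the fragments never reaches {C5}.
C5 → C2 is preserved.
C6 → C3, C4 is preserved.
C2 → C3 is preserved.
C5, C6 → C2 is preserved.
C1 → C2 is preserved.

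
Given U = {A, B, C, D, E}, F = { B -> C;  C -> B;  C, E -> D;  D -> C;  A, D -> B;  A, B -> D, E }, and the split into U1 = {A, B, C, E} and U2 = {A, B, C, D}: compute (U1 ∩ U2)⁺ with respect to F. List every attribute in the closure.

A, B, C, D, E

U1 ∩ U2 = {A, B, C}.
A, B → D, E applies, adding D, E
Closure: {A, B, C, D, E}.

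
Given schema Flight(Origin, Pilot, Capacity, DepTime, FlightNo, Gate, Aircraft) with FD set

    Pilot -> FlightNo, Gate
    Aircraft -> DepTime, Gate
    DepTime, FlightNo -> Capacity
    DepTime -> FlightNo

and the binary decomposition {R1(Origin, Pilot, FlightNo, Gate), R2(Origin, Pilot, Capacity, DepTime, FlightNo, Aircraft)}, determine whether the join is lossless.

Yes

Common attributes: R1 ∩ R2 = {Origin, Pilot, FlightNo}.
Closure of {Origin, Pilot, FlightNo}: Pilot → FlightNo, Gate applies, adding Gate. So (Origin, Pilot, FlightNo)⁺ = {Origin, Pilot, FlightNo, Gate}.
This closure contains every attribute of R1, so R1 ∩ R2 → R1. The join is lossless.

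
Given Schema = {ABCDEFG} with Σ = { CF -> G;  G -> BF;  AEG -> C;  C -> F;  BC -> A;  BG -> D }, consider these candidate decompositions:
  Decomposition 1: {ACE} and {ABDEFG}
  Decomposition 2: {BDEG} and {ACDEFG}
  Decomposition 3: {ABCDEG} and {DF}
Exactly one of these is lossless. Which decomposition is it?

Decomposition 1: common = {AE}, closure = {AE} → lossy.
Decomposition 2: common = {DEG}, closure = {BDEFG} → lossless.
Decomposition 3: common = {D}, closure = {D} → lossy.

Decomposition 2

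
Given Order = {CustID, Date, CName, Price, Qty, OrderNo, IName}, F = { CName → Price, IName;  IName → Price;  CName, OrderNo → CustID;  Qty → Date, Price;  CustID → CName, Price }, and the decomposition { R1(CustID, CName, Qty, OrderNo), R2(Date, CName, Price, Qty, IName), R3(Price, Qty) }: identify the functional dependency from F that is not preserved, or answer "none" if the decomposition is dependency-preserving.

CName → Price, IName lies within R2.
IName → Price lies within R2.
CName, OrderNo → CustID lies within R1.
Qty → Date, Price lies within R2.
CustID → CName, Price: restricted closure across fragments reaches CName, Price.
Every dependency is enforceable on the fragments, so the decomposition is dependency-preserving.

none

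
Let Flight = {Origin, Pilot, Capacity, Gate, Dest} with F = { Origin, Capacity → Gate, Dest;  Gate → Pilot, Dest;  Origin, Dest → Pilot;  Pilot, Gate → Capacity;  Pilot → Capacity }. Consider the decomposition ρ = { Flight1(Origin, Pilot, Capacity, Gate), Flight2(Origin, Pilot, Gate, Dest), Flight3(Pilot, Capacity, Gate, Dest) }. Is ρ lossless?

Yes

Chase test. Columns are Origin, Pilot, Capacity, Gate, Dest; row i has aⱼ where attribute j ∈ Flighti, else bᵢⱼ.
Initial tableau (one row per fragment):
  row 1: a1 a2 a3 a4 b15
  row 2: a1 a2 b23 a4 a5
  row 3: b31 a2 a3 a4 a5
Rows 1 and 2 agree on Gate; apply Gate→Pilot, Dest and equate their Pilot, Dest entries.
Rows 1 and 2 agree on Pilot, Gate; apply Pilot, Gate→Capacity and equate their Capacity entries.
Row 1 is now all distinguished symbols — the join is lossless.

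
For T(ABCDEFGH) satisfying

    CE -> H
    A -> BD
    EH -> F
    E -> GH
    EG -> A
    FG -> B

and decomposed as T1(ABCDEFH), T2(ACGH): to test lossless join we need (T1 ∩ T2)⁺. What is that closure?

T1 ∩ T2 = {ACH}.
A → BD applies, adding BD
Closure: {ABCDH}.

ABCDH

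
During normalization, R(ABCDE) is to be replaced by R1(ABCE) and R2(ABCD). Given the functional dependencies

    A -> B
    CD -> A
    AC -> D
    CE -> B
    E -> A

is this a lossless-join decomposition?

Yes

Common attributes: R1 ∩ R2 = {ABC}.
Closure of {ABC}: AC → D applies, adding D. So (ABC)⁺ = {ABCD}.
This closure contains every attribute of R2, so R1 ∩ R2 → R2. The join is lossless.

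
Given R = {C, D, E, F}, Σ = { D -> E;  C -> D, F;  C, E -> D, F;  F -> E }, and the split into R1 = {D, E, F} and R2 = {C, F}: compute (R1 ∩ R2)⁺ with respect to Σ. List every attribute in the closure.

R1 ∩ R2 = {F}.
F → E applies, adding E
Closure: {E, F}.

E, F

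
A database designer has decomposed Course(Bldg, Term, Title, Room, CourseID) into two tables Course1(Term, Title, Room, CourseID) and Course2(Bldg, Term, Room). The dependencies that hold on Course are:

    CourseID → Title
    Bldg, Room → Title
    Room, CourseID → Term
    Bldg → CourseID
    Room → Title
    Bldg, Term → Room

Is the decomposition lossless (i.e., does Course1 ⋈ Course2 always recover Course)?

No

Common attributes: Course1 ∩ Course2 = {Term, Room}.
Closure of {Term, Room}: Room → Title applies, adding Title. So (Term, Room)⁺ = {Term, Title, Room}.
The closure contains neither all of Course1 = {Term, Title, Room, CourseID} nor all of Course2 = {Bldg, Term, Room}, so the common attributes are not a superkey of either fragment. The join is lossy.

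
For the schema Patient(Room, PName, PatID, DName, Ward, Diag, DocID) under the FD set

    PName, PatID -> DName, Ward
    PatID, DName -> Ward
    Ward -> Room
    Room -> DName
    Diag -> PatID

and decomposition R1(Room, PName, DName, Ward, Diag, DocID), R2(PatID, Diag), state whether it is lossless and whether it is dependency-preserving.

Lossless test: (Diag)⁺ = {PatID, Diag}, which contains all of one fragment — lossless.
Dependency preservation: the restricted closure of {PName, PatID} across the fragments never reaches {DName, Ward}, so PName, PatID → DName, Ward cannot be enforced without a join — not preserved.

lossless but not dependency-preserving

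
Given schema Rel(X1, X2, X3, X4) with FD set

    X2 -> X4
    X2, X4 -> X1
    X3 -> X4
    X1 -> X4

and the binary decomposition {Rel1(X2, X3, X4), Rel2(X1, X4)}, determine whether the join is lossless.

No

Common attributes: Rel1 ∩ Rel2 = {X4}.
No dependency enlarges {X4}, so (X4)⁺ = {X4}.
The closure contains neither all of Rel1 = {X2, X3, X4} nor all of Rel2 = {X1, X4}, so the common attributes are not a superkey of either fragment. The join is lossy.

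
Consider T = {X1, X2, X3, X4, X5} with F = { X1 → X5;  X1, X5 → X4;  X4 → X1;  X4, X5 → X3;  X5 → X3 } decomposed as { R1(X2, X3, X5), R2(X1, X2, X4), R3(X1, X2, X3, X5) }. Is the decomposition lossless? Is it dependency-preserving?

lossless and dependency-preserving

Lossless test (chase): Rows 2 and 3 agree on X1; apply X1→X5 and equate their X5 entries. Rows 2 and 3 agree on X1, X5; apply X1, X5→X4 and equate their X4 entries. Rows 2 and 3 agree on X4, X5; apply X4, X5→X3 and equate their X3 entries. Row 2 is now all distinguished symbols — the join is lossless.
Dependency preservation: X1, X5 → X4; X4, X5 → X3 are not contained in any single fragment, but the restricted closure of each left-hand side across the fragments still reaches the right-hand side; the remaining FDs each lie inside some fragment. All dependencies are preserved.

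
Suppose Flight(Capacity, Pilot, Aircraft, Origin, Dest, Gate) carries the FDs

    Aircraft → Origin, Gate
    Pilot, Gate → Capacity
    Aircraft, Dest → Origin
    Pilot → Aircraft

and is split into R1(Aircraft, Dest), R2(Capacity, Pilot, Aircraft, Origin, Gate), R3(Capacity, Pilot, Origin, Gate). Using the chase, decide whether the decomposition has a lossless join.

No

Chase test. Columns are Capacity, Pilot, Aircraft, Origin, Dest, Gate; row i has aⱼ where attribute j ∈ Ri, else bᵢⱼ.
Initial tableau (one row per fragment):
  row 1: b11 b12 a3 b14 a5 b16
  row 2: a1 a2 a3 a4 b25 a6
  row 3: a1 a2 b33 a4 b35 a6
Rows 1 and 2 agree on Aircraft; apply Aircraft→Origin, Gate and equate their Origin, Gate entries.
Rows 2 and 3 agree on Pilot; apply Pilot→Aircraft and equate their Aircraft entries.
No row becomes fully distinguished — the join is lossy.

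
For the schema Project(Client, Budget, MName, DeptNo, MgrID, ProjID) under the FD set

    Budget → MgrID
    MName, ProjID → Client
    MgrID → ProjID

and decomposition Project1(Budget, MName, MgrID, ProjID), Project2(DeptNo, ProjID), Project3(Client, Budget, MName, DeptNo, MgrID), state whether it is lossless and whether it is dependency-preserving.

Lossless test (chase): Rows 1 and 3 agree on MgrID; apply MgrID→ProjID and equate their ProjID entries. Rows 1 and 3 agree on MName, ProjID; apply MName, ProjID→Client and equate their Client entries. Row 3 is now all distinguished symbols — the join is lossless.
Dependency preservation: the restricted closure of {MName, ProjID} across the fragments never reaches {Client}, so MName, ProjID → Client cannot be enforced without a join — not preserved.

lossless but not dependency-preserving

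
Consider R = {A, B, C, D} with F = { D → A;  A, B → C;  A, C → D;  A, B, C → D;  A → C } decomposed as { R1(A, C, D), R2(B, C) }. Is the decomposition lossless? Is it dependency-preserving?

Lossless test: (C)⁺ = {C}, which is a superkey of neither fragment — lossy.
Dependency preservation: A, B → C; A, B, C → D are not contained in any single fragment, but the restricted closure of each left-hand side across the fragments still reaches the right-hand side; the remaining FDs each lie inside some fragment. All dependencies are preserved.

lossy but dependency-preserving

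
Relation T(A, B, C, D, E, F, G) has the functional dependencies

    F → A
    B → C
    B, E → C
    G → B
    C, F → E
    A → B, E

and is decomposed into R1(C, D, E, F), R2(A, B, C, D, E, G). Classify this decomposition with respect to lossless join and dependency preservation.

lossy and not dependency-preserving

Lossless test: (C, D, E)⁺ = {C, D, E}, which is a superkey of neither fragment — lossy.
Dependency preservation: the restricted closure of {F} across the fragments never reaches {A}, so F → A cannot be enforced without a join — not preserved.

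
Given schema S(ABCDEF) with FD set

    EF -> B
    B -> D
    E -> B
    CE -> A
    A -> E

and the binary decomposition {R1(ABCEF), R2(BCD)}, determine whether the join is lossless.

Common attributes: R1 ∩ R2 = {BC}.
Closure of {BC}: B → D applies, adding D. So (BC)⁺ = {BCD}.
This closure contains every attribute of R2, so R1 ∩ R2 → R2. The join is lossless.

Yes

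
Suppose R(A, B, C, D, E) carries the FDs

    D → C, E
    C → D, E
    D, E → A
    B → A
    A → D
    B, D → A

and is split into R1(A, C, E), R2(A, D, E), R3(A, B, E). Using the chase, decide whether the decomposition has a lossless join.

Chase test. Columns are A, B, C, D, E; row i has aⱼ where attribute j ∈ Ri, else bᵢⱼ.
Initial tableau (one row per fragment):
  row 1: a1 b12 a3 b14 a5
  row 2: a1 b22 b23 a4 a5
  row 3: a1 a2 b33 b34 a5
Rows 1 and 2 agree on A; apply A→D and equate their D entries.
Rows 1 and 3 agree on A; apply A→D and equate their D entries.
Rows 1 and 2 agree on D; apply D→C, E and equate their C, E entries.
Rows 1 and 3 agree on D; apply D→C, E and equate their C, E entries.
Row 3 is now all distinguished symbols — the join is lossless.

Yes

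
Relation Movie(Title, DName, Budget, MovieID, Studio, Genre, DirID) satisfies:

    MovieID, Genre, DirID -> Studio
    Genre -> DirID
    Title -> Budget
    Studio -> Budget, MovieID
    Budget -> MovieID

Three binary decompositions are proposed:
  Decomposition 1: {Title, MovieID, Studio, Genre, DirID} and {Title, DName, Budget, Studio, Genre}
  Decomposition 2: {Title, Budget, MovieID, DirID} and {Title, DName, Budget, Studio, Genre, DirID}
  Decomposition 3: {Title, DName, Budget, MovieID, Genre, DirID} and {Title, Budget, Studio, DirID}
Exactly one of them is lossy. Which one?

Decomposition 1: common = {Title, Studio, Genre}, closure = {Title, Budget, MovieID, Studio, Genre, DirID} → lossless.
Decomposition 2: common = {Title, Budget, DirID}, closure = {Title, Budget, MovieID, DirID} → lossless.
Decomposition 3: common = {Title, Budget, DirID}, closure = {Title, Budget, MovieID, DirID} → lossy.

Decomposition 3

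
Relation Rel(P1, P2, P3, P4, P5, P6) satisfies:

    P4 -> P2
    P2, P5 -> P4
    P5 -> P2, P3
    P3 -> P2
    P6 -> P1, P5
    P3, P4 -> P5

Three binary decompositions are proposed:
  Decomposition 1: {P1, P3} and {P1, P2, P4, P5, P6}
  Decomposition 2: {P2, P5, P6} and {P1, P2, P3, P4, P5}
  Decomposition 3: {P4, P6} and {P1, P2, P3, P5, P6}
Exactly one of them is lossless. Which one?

Decomposition 3

Decomposition 1: common = {P1}, closure = {P1} → lossy.
Decomposition 2: common = {P2, P5}, closure = {P2, P3, P4, P5} → lossy.
Decomposition 3: common = {P6}, closure = {P1, P2, P3, P4, P5, P6} → lossless.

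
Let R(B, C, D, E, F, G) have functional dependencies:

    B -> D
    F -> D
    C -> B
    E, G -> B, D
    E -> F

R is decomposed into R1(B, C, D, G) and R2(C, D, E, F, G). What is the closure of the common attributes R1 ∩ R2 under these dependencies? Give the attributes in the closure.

R1 ∩ R2 = {C, D, G}.
C → B applies, adding B
Closure: {B, C, D, G}.

B, C, D, G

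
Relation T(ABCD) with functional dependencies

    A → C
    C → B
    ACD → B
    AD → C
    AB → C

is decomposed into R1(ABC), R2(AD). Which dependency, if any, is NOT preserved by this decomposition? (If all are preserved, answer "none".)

A → C lies within R1.
C → B lies within R1.
ACD → B: restricted closure across fragments reaches B.
AD → C: restricted closure across fragments reaches C.
AB → C lies within R1.
Every dependency is enforceable on the fragments, so the decomposition is dependency-preserving.

none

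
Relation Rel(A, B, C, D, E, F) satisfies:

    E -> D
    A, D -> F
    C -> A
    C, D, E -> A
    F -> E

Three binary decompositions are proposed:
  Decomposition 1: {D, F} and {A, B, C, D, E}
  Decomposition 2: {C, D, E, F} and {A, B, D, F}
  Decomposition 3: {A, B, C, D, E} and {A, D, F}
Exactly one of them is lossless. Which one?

Decomposition 1: common = {D}, closure = {D} → lossy.
Decomposition 2: common = {D, F}, closure = {D, E, F} → lossy.
Decomposition 3: common = {A, D}, closure = {A, D, E, F} → lossless.

Decomposition 3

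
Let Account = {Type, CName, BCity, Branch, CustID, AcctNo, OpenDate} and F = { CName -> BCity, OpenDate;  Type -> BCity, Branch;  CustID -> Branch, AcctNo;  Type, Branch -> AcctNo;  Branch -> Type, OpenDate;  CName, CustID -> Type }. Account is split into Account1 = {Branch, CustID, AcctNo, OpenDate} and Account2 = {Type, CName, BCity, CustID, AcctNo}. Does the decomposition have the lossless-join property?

Yes

Common attributes: Account1 ∩ Account2 = {CustID, AcctNo}.
Closure of {CustID, AcctNo}: CustID → Branch, AcctNo applies, adding Branch; Branch → Type, OpenDate applies, adding Type, OpenDate; Type → BCity, Branch applies, adding BCity. So (CustID, AcctNo)⁺ = {Type, BCity, Branch, CustID, AcctNo, OpenDate}.
This closure contains every attribute of Account1, so Account1 ∩ Account2 → Account1. The join is lossless.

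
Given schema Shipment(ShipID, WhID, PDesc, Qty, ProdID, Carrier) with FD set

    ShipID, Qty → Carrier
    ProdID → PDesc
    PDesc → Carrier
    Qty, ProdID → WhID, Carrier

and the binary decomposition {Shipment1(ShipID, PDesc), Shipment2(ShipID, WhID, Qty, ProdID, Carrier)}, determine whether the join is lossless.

Common attributes: Shipment1 ∩ Shipment2 = {ShipID}.
No dependency enlarges {ShipID}, so (ShipID)⁺ = {ShipID}.
The closure contains neither all of Shipment1 = {ShipID, PDesc} nor all of Shipment2 = {ShipID, WhID, Qty, ProdID, Carrier}, so the common attributes are not a superkey of either fragment. The join is lossy.

No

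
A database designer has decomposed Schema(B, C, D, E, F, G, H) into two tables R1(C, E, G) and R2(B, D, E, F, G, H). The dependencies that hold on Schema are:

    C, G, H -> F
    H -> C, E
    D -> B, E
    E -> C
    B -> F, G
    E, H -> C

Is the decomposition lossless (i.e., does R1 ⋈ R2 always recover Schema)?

Yes

Common attributes: R1 ∩ R2 = {E, G}.
Closure of {E, G}: E → C applies, adding C. So (E, G)⁺ = {C, E, G}.
This closure contains every attribute of R1, so R1 ∩ R2 → R1. The join is lossless.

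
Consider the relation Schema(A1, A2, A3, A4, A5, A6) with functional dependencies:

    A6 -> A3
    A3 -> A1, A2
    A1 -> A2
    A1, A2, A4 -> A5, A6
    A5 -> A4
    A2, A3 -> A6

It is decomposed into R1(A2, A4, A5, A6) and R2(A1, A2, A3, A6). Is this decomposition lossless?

Yes

Common attributes: R1 ∩ R2 = {A2, A6}.
Closure of {A2, A6}: A6 → A3 applies, adding A3; A3 → A1, A2 applies, adding A1. So (A2, A6)⁺ = {A1, A2, A3, A6}.
This closure contains every attribute of R2, so R1 ∩ R2 → R2. The join is lossless.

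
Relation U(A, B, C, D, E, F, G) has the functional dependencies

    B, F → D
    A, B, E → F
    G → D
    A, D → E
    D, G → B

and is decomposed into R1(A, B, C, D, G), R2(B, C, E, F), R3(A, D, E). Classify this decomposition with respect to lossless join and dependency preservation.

lossy and not dependency-preserving

Lossless test (chase): Rows 1 and 3 agree on A, D; apply A, D→E and equate their E entries. No row becomes fully distinguished — the join is lossy.
Dependency preservation: the restricted closure of {B, F} across the fragments never reaches {D}, so B, F → D cannot be enforced without a join — not preserved.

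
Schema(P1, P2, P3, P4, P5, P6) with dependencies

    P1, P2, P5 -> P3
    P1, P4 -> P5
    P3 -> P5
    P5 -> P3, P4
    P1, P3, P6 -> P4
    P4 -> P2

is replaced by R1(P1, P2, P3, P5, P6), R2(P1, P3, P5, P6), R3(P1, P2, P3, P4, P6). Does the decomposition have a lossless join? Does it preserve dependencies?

Lossless test (chase): Rows 1 and 3 agree on P3; apply P3→P5 and equate their P5 entries. Rows 1 and 2 agree on P5; apply P5→P3, P4 and equate their P3, P4 entries. Rows 1 and 3 agree on P5; apply P5→P3, P4 and equate their P3, P4 entries. Rows 1 and 2 agree on P4; apply P4→P2 and equate their P2 entries. Row 1 is now all distinguished symbols — the join is lossless.
Dependency preservation: P1, P4 → P5; P5 → P3, P4 are not contained in any single fragment, but the restricted closure of each left-hand side across the fragments still reaches the right-hand side; the remaining FDs each lie inside some fragment. All dependencies are preserved.

lossless and dependency-preserving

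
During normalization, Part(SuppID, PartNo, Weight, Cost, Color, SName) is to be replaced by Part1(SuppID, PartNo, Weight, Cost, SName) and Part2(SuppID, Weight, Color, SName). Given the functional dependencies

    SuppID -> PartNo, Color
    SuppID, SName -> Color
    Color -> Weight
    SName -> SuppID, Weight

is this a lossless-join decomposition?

Common attributes: Part1 ∩ Part2 = {SuppID, Weight, SName}.
Closure of {SuppID, Weight, SName}: SuppID → PartNo, Color applies, adding PartNo, Color. So (SuppID, Weight, SName)⁺ = {SuppID, PartNo, Weight, Color, SName}.
This closure contains every attribute of Part2, so Part1 ∩ Part2 → Part2. The join is lossless.

Yes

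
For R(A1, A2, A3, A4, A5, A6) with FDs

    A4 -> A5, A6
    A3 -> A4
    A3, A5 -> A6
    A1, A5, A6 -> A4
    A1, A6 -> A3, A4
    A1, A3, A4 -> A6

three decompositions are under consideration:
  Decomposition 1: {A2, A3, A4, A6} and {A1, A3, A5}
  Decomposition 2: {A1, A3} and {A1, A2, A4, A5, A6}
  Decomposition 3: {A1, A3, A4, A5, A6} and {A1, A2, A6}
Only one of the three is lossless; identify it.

Decomposition 1: common = {A3}, closure = {A3, A4, A5, A6} → lossy.
Decomposition 2: common = {A1}, closure = {A1} → lossy.
Decomposition 3: common = {A1, A6}, closure = {A1, A3, A4, A5, A6} → lossless.

Decomposition 3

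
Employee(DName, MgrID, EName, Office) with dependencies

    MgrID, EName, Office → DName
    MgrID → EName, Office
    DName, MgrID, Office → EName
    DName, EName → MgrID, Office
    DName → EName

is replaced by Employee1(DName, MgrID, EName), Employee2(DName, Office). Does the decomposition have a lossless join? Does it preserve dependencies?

lossless and dependency-preserving

Lossless test: (DName)⁺ = {DName, MgrID, EName, Office}, which contains all of one fragment — lossless.
Dependency preservation: MgrID, EName, Office → DName; MgrID → EName, Office; DName, MgrID, Office → EName; DName, EName → MgrID, Office are not contained in any single fragment, but the restricted closure of each left-hand side across the fragments still reaches the right-hand side; the remaining FDs each lie inside some fragment. All dependencies are preserved.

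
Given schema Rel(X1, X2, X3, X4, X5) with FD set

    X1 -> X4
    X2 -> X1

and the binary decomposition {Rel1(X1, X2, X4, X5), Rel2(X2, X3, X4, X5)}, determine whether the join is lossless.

Common attributes: Rel1 ∩ Rel2 = {X2, X4, X5}.
Closure of {X2, X4, X5}: X2 → X1 applies, adding X1. So (X2, X4, X5)⁺ = {X1, X2, X4, X5}.
This closure contains every attribute of Rel1, so Rel1 ∩ Rel2 → Rel1. The join is lossless.

Yes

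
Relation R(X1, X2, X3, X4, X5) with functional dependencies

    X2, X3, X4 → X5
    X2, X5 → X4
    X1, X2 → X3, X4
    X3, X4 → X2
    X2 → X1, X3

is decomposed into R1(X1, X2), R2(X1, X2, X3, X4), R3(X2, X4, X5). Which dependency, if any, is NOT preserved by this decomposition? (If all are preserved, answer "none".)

X2, X3, X4 → X5: restricted closure across fragments reaches X5.
X2, X5 → X4 lies within R3.
X1, X2 → X3, X4 lies within R2.
X3, X4 → X2 lies within R2.
X2 → X1, X3 lies within R2.
Every dependency is enforceable on the fragments, so the decomposition is dependency-preserving.

none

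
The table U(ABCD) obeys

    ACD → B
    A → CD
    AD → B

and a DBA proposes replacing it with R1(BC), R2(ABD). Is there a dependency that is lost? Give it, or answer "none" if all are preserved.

A → CD

Check A → CD: no single fragment contains all of {ACD}, and the restricted closure of {A} across the fragments never reaches {CD}.
ACD → B is preserved.
AD → B is preserved.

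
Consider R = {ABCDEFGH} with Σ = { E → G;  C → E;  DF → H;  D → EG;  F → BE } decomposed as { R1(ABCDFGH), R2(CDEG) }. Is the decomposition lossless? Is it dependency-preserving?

lossless but not dependency-preserving

Lossless test: (CDG)⁺ = {CDEG}, which contains all of one fragment — lossless.
Dependency preservation: the restricted closure of {F} across the fragments never reaches {BE}, so F → BE cannot be enforced without a join — not preserved.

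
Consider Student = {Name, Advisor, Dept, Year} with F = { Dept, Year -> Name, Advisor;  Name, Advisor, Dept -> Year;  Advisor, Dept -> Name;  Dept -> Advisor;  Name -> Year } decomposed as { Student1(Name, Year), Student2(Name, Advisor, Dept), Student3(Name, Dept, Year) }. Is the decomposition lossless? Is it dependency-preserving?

Lossless test (chase): Rows 2 and 3 agree on Dept; apply Dept→Advisor and equate their Advisor entries. Rows 1 and 2 agree on Name; apply Name→Year and equate their Year entries. Row 2 is now all distinguished symbols — the join is lossless.
Dependency preservation: Dept, Year → Name, Advisor; Name, Advisor, Dept → Year are not contained in any single fragment, but the restricted closure of each left-hand side across the fragments still reaches the right-hand side; the remaining FDs each lie inside some fragment. All dependencies are preserved.

lossless and dependency-preserving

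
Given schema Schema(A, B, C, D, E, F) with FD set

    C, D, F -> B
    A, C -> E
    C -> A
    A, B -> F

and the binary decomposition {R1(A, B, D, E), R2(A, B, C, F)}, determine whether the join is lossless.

Common attributes: R1 ∩ R2 = {A, B}.
Closure of {A, B}: A, B → F applies, adding F. So (A, B)⁺ = {A, B, F}.
The closure contains neither all of R1 = {A, B, D, E} nor all of R2 = {A, B, C, F}, so the common attributes are not a superkey of either fragment. The join is lossy.

No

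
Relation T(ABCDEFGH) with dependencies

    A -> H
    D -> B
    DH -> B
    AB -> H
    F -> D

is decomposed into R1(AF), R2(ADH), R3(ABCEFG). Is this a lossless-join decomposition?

Chase test. Columns are ABCDEFGH; row i has aⱼ where attribute j ∈ Ri, else bᵢⱼ.
Initial tableau (one row per fragment):
  row 1: a1 b12 b13 b14 b15 a6 b17 b18
  row 2: a1 b22 b23 a4 b25 b26 b27 a8
  row 3: a1 a2 a3 b34 a5 a6 a7 b38
Rows 1 and 2 agree on A; apply A→H and equate their H entries.
Rows 1 and 3 agree on A; apply A→H and equate their H entries.
Rows 1 and 3 agree on F; apply F→D and equate their D entries.
Rows 1 and 3 agree on D; apply D→B and equate their B entries.
No row becomes fully distinguished — the join is lossy.

No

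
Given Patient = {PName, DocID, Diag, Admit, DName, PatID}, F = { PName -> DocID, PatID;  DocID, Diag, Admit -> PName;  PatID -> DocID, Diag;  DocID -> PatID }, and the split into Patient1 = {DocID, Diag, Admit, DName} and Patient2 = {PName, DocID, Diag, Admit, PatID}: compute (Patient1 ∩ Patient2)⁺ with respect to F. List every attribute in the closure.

Patient1 ∩ Patient2 = {DocID, Diag, Admit}.
DocID, Diag, Admit → PName applies, adding PName
DocID → PatID applies, adding PatID
Closure: {PName, DocID, Diag, Admit, PatID}.

PName, DocID, Diag, Admit, PatID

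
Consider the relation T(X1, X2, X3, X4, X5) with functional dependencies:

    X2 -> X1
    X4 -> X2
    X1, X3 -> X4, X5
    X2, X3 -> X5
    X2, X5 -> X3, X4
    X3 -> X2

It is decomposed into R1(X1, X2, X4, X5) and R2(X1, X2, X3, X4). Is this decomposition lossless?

No

Common attributes: R1 ∩ R2 = {X1, X2, X4}.
No dependency enlarges {X1, X2, X4}, so (X1, X2, X4)⁺ = {X1, X2, X4}.
The closure contains neither all of R1 = {X1, X2, X4, X5} nor all of R2 = {X1, X2, X3, X4}, so the common attributes are not a superkey of either fragment. The join is lossy.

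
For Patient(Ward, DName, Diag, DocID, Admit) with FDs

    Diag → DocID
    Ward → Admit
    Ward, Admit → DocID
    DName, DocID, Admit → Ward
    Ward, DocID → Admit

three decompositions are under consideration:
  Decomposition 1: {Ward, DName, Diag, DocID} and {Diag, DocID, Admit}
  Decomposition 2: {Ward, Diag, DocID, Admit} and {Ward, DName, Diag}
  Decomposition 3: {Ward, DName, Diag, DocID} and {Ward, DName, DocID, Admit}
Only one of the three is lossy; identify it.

Decomposition 1: common = {Diag, DocID}, closure = {Diag, DocID} → lossy.
Decomposition 2: common = {Ward, Diag}, closure = {Ward, Diag, DocID, Admit} → lossless.
Decomposition 3: common = {Ward, DName, DocID}, closure = {Ward, DName, DocID, Admit} → lossless.

Decomposition 1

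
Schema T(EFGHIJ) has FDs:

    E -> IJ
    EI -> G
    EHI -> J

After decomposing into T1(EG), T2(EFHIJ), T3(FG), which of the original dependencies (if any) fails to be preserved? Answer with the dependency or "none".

none

E → IJ lies within T2.
EI → G: restricted closure across fragments reaches G.
EHI → J lies within T2.
Every dependency is enforceable on the fragments, so the decomposition is dependency-preserving.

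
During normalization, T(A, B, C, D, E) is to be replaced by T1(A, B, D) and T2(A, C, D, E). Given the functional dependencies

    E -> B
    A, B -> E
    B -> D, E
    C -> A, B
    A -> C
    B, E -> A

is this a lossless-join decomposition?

Yes

Common attributes: T1 ∩ T2 = {A, D}.
Closure of {A, D}: A → C applies, adding C; C → A, B applies, adding B; A, B → E applies, adding E. So (A, D)⁺ = {A, B, C, D, E}.
This closure contains every attribute of T1, so T1 ∩ T2 → T1. The join is lossless.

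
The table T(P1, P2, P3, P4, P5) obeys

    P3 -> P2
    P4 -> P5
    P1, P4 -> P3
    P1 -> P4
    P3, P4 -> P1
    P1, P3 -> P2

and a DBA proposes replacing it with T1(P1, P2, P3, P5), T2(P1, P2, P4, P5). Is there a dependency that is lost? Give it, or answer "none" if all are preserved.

Check P3, P4 → P1: no single fragment contains all of {P1, P3, P4}, and the restricted closure of {P3, P4} across the fragments never reaches {P1}.
P3 → P2 is preserved.
P4 → P5 is preserved.
P1, P4 → P3 is preserved.
P1 → P4 is preserved.
P1, P3 → P2 is preserved.

P3, P4 -> P1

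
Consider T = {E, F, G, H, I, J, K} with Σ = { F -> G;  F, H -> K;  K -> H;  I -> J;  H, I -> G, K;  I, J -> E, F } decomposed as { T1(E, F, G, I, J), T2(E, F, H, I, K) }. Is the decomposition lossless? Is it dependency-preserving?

Lossless test: (E, F, I)⁺ = {E, F, G, I, J}, which contains all of one fragment — lossless.
Dependency preservation: H, I → G, K is not contained in any single fragment, but the restricted closure of its left-hand side across the fragments still reaches the right-hand side; the remaining FDs each lie inside some fragment. All dependencies are preserved.

lossless and dependency-preserving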